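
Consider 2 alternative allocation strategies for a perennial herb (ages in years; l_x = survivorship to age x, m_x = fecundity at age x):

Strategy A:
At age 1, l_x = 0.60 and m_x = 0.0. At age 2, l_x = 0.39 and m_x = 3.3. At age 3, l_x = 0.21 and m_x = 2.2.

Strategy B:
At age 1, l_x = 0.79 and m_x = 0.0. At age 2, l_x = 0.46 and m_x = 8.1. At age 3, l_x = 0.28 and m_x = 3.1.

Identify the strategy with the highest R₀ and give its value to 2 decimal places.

4.59

Strategy A: R₀ = 0.60×0.0 + 0.39×3.3 + 0.21×2.2 = 1.7490
Strategy B: R₀ = 0.79×0.0 + 0.46×8.1 + 0.28×3.1 = 4.5940
Highest R₀: strategy B with 4.5940.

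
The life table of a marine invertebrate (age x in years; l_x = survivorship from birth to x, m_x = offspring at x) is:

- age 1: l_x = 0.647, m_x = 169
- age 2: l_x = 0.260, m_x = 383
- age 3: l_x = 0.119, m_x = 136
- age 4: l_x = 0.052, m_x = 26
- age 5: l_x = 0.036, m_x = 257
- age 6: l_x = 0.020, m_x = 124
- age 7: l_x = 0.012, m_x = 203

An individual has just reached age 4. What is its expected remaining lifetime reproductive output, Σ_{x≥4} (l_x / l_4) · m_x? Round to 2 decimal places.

298.46

l_4 = 0.052. Conditional survival from age 4 to x is l_x / l_4.
  x=4: (0.052/0.052) × 26 = 26.0000
  x=5: (0.036/0.052) × 257 = 177.9231
  x=6: (0.020/0.052) × 124 = 47.6923
  x=7: (0.012/0.052) × 203 = 46.8462
Sum = 26.0000 + 177.9231 + 47.6923 + 46.8462 = 298.4615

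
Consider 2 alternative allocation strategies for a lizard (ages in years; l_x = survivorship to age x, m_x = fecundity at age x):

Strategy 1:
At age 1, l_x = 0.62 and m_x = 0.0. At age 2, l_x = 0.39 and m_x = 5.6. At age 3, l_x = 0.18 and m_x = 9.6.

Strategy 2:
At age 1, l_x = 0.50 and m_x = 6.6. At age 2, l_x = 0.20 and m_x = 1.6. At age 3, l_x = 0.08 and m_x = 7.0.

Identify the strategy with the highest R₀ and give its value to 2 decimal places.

Strategy 1: R₀ = 0.62×0.0 + 0.39×5.6 + 0.18×9.6 = 3.9120
Strategy 2: R₀ = 0.50×6.6 + 0.20×1.6 + 0.08×7.0 = 4.1800
Highest R₀: strategy 2 with 4.1800.

4.18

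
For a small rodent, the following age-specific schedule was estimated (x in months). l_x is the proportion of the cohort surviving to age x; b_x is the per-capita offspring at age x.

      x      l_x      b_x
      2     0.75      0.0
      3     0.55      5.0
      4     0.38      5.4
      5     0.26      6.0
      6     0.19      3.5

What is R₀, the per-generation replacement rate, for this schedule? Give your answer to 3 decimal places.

7.027

R₀ = Σ l_x b_x:
  age 2: 0.75 × 0.0 = 0.0000
  age 3: 0.55 × 5.0 = 2.7500
  age 4: 0.38 × 5.4 = 2.0520
  age 5: 0.26 × 6.0 = 1.5600
  age 6: 0.19 × 3.5 = 0.6650
R₀ = 0.0000 + 2.7500 + 2.0520 + 1.5600 + 0.6650 = 7.0270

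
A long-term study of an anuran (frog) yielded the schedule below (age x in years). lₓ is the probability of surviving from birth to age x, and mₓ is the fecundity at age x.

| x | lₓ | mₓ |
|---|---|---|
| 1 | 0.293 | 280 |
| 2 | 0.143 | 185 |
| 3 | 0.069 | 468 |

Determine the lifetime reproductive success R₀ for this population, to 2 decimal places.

140.79

R₀ = Σ lₓ mₓ:
  age 1: 0.293 × 280 = 82.0400
  age 2: 0.143 × 185 = 26.4550
  age 3: 0.069 × 468 = 32.2920
R₀ = 82.0400 + 26.4550 + 32.2920 = 140.7870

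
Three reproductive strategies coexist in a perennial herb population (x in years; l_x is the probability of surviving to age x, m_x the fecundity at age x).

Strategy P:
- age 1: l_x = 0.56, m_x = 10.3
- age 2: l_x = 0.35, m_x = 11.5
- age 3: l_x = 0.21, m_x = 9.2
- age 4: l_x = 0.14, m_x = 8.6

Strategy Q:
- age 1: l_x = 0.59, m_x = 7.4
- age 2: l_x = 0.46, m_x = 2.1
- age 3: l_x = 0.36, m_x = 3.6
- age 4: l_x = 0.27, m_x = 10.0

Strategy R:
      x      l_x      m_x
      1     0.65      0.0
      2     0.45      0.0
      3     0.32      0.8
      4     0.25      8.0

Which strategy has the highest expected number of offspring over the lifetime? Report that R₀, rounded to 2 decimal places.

Strategy P: R₀ = 0.56×10.3 + 0.35×11.5 + 0.21×9.2 + 0.14×8.6 = 12.9290
Strategy Q: R₀ = 0.59×7.4 + 0.46×2.1 + 0.36×3.6 + 0.27×10.0 = 9.3280
Strategy R: R₀ = 0.65×0.0 + 0.45×0.0 + 0.32×0.8 + 0.25×8.0 = 2.2560
Highest R₀: strategy P with 12.9290.

12.93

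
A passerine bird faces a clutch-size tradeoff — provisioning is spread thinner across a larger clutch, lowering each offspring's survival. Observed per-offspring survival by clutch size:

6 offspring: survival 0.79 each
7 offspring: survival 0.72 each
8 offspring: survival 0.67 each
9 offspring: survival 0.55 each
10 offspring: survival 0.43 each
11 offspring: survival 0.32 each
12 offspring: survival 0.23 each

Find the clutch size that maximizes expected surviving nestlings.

Expected surviving nestlings = c × s(c):
  c=6: 6 × 0.79 = 4.740
  c=7: 7 × 0.72 = 5.040
  c=8: 8 × 0.67 = 5.360
  c=9: 9 × 0.55 = 4.950
  c=10: 10 × 0.43 = 4.300
  c=11: 11 × 0.32 = 3.520
  c=12: 12 × 0.23 = 2.760
Maximum at c = 8 (5.360 surviving nestlings).

8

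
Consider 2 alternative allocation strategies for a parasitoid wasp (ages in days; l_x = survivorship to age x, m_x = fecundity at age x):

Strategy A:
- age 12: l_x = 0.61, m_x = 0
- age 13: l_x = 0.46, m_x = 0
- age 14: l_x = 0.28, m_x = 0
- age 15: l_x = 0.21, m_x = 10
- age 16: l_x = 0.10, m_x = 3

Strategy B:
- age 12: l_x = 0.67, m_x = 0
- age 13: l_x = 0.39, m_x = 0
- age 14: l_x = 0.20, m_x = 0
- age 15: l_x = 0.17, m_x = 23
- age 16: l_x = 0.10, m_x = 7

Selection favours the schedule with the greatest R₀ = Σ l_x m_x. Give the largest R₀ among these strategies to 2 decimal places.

4.61

Strategy A: R₀ = 0.61×0 + 0.46×0 + 0.28×0 + 0.21×10 + 0.10×3 = 2.4000
Strategy B: R₀ = 0.67×0 + 0.39×0 + 0.20×0 + 0.17×23 + 0.10×7 = 4.6100
Highest R₀: strategy B with 4.6100.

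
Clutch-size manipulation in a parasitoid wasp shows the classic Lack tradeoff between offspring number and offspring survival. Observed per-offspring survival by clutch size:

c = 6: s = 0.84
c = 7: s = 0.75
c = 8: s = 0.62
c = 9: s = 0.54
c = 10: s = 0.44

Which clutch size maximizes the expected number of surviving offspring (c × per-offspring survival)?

Expected surviving offspring = c × s(c):
  c=6: 6 × 0.84 = 5.040
  c=7: 7 × 0.75 = 5.250
  c=8: 8 × 0.62 = 4.960
  c=9: 9 × 0.54 = 4.860
  c=10: 10 × 0.44 = 4.400
Maximum at c = 7 (5.250 surviving offspring).

7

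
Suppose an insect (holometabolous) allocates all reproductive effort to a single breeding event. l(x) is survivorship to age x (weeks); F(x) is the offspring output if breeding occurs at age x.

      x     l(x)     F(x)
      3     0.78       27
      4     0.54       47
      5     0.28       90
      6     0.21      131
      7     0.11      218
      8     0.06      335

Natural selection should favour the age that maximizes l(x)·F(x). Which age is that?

6

Expected offspring if breeding at age x = l(x) × F(x):
  age 3: 0.78 × 27 = 21.060
  age 4: 0.54 × 47 = 25.380
  age 5: 0.28 × 90 = 25.200
  age 6: 0.21 × 131 = 27.510
  age 7: 0.11 × 218 = 23.980
  age 8: 0.06 × 335 = 20.100
Maximum at age 6 (27.510).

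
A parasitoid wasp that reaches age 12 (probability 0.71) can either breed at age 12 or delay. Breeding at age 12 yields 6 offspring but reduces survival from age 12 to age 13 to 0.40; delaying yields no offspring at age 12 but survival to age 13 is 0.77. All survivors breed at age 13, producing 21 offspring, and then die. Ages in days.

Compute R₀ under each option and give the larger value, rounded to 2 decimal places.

breed at age 12: R₀ = 0.71 × (6 + 0.40 × 21) = 0.71 × 14.4000 = 10.2240
delay to age 13: R₀ = 0.71 × (0.77 × 21) = 0.71 × 16.1700 = 11.4807
Higher: delay to age 13 (11.4807).

11.48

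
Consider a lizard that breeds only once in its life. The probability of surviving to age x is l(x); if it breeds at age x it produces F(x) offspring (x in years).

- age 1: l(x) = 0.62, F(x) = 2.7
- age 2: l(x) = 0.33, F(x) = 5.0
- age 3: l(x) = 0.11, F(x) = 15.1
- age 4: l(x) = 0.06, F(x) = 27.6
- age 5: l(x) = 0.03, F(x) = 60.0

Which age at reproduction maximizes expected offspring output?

Expected offspring if breeding at age x = l(x) × F(x):
  age 1: 0.62 × 2.7 = 1.674
  age 2: 0.33 × 5.0 = 1.650
  age 3: 0.11 × 15.1 = 1.661
  age 4: 0.06 × 27.6 = 1.656
  age 5: 0.03 × 60.0 = 1.800
Maximum at age 5 (1.800).

5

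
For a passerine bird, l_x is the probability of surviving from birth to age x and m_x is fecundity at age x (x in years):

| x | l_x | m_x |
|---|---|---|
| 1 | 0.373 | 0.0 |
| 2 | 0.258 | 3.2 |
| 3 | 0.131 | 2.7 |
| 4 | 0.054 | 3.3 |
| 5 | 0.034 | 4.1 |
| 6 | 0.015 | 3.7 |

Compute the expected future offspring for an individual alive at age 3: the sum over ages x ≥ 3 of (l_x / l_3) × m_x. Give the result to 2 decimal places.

l_3 = 0.131. Conditional survival from age 3 to x is l_x / l_3.
  x=3: (0.131/0.131) × 2.7 = 2.7000
  x=4: (0.054/0.131) × 3.3 = 1.3603
  x=5: (0.034/0.131) × 4.1 = 1.0641
  x=6: (0.015/0.131) × 3.7 = 0.4237
Sum = 2.7000 + 1.3603 + 1.0641 + 0.4237 = 5.5481

5.55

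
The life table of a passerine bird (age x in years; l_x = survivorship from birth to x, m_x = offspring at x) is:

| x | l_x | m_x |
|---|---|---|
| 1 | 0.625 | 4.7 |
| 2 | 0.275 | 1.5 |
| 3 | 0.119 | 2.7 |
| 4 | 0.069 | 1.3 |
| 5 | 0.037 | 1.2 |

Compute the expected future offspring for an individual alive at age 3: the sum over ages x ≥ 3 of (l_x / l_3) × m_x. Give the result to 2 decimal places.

3.83

l_3 = 0.119. Conditional survival from age 3 to x is l_x / l_3.
  x=3: (0.119/0.119) × 2.7 = 2.7000
  x=4: (0.069/0.119) × 1.3 = 0.7538
  x=5: (0.037/0.119) × 1.2 = 0.3731
Sum = 2.7000 + 0.7538 + 0.3731 = 3.8269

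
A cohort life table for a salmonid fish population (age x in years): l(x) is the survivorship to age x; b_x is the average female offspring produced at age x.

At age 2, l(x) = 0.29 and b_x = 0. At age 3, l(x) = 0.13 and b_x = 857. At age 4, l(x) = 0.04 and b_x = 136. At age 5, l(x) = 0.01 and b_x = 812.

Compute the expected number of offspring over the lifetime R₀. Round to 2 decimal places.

124.97

R₀ = Σ l(x) b_x:
  age 2: 0.29 × 0 = 0.0000
  age 3: 0.13 × 857 = 111.4100
  age 4: 0.04 × 136 = 5.4400
  age 5: 0.01 × 812 = 8.1200
R₀ = 0.0000 + 111.4100 + 5.4400 + 8.1200 = 124.9700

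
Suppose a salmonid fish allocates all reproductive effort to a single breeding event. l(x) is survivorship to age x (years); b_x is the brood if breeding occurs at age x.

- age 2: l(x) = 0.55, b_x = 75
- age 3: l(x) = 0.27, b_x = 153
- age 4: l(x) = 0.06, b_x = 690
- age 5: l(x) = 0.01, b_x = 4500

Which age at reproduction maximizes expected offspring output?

Expected offspring if breeding at age x = l(x) × b_x:
  age 2: 0.55 × 75 = 41.250
  age 3: 0.27 × 153 = 41.310
  age 4: 0.06 × 690 = 41.400
  age 5: 0.01 × 4500 = 45.000
Maximum at age 5 (45.000).

5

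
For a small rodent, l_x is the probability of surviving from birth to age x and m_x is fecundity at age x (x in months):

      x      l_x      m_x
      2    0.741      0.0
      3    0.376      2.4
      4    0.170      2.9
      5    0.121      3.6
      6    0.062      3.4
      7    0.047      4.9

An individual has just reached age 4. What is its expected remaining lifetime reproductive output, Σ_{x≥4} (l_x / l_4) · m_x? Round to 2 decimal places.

8.06

l_4 = 0.170. Conditional survival from age 4 to x is l_x / l_4.
  x=4: (0.170/0.170) × 2.9 = 2.9000
  x=5: (0.121/0.170) × 3.6 = 2.5624
  x=6: (0.062/0.170) × 3.4 = 1.2400
  x=7: (0.047/0.170) × 4.9 = 1.3547
Sum = 2.9000 + 2.5624 + 1.2400 + 1.3547 = 8.0571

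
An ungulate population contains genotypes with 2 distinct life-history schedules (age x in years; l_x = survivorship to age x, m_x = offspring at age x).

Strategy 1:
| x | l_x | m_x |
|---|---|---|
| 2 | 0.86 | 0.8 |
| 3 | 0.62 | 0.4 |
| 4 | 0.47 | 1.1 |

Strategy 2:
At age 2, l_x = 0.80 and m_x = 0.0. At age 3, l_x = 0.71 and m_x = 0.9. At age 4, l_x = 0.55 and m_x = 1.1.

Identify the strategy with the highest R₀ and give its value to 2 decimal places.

1.45

Strategy 1: R₀ = 0.86×0.8 + 0.62×0.4 + 0.47×1.1 = 1.4530
Strategy 2: R₀ = 0.80×0.0 + 0.71×0.9 + 0.55×1.1 = 1.2440
Highest R₀: strategy 1 with 1.4530.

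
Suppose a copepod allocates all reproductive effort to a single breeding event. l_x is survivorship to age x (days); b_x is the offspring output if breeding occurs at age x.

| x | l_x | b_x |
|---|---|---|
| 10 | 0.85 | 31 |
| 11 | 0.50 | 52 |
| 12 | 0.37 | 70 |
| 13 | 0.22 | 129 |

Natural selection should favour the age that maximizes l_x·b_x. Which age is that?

13

Expected offspring if breeding at age x = l_x × b_x:
  age 10: 0.85 × 31 = 26.350
  age 11: 0.50 × 52 = 26.000
  age 12: 0.37 × 70 = 25.900
  age 13: 0.22 × 129 = 28.380
Maximum at age 13 (28.380).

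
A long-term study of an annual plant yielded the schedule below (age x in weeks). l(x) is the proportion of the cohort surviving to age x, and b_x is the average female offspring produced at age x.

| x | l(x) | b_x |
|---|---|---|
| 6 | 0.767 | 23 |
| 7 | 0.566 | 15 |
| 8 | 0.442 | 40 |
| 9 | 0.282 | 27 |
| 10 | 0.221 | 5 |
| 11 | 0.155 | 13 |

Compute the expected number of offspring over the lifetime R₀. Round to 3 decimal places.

54.545

R₀ = Σ l(x) b_x:
  age 6: 0.767 × 23 = 17.6410
  age 7: 0.566 × 15 = 8.4900
  age 8: 0.442 × 40 = 17.6800
  age 9: 0.282 × 27 = 7.6140
  age 10: 0.221 × 5 = 1.1050
  age 11: 0.155 × 13 = 2.0150
R₀ = 17.6410 + 8.4900 + 17.6800 + 7.6140 + 1.1050 + 2.0150 = 54.5450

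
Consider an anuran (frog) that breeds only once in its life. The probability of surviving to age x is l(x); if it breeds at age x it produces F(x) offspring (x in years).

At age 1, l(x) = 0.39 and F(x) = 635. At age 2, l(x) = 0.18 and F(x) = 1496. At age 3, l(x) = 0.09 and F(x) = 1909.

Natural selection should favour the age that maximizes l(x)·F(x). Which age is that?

2

Expected offspring if breeding at age x = l(x) × F(x):
  age 1: 0.39 × 635 = 247.650
  age 2: 0.18 × 1496 = 269.280
  age 3: 0.09 × 1909 = 171.810
Maximum at age 2 (269.280).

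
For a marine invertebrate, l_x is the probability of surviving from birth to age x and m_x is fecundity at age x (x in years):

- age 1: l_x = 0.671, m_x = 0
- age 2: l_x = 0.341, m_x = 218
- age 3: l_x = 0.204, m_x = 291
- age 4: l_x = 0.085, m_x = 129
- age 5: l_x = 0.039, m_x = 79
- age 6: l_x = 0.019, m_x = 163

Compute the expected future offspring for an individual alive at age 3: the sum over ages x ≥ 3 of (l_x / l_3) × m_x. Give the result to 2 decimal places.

375.03

l_3 = 0.204. Conditional survival from age 3 to x is l_x / l_3.
  x=3: (0.204/0.204) × 291 = 291.0000
  x=4: (0.085/0.204) × 129 = 53.7500
  x=5: (0.039/0.204) × 79 = 15.1029
  x=6: (0.019/0.204) × 163 = 15.1814
Sum = 291.0000 + 53.7500 + 15.1029 + 15.1814 = 375.0343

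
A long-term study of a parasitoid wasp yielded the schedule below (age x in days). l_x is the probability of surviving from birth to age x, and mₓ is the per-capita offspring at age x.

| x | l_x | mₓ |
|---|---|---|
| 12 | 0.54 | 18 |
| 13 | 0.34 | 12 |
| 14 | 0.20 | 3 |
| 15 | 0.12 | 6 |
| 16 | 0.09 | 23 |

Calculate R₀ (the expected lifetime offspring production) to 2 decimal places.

17.19

R₀ = Σ l_x mₓ:
  age 12: 0.54 × 18 = 9.7200
  age 13: 0.34 × 12 = 4.0800
  age 14: 0.20 × 3 = 0.6000
  age 15: 0.12 × 6 = 0.7200
  age 16: 0.09 × 23 = 2.0700
R₀ = 9.7200 + 4.0800 + 0.6000 + 0.7200 + 2.0700 = 17.1900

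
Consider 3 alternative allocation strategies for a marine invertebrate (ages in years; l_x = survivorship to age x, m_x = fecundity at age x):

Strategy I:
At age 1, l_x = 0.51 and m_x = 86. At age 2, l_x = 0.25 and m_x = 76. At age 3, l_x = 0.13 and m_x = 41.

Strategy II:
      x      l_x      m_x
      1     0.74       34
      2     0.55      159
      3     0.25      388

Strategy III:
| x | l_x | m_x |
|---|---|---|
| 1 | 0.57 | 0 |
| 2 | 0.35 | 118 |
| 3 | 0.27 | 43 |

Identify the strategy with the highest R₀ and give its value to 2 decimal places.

209.61

Strategy I: R₀ = 0.51×86 + 0.25×76 + 0.13×41 = 68.1900
Strategy II: R₀ = 0.74×34 + 0.55×159 + 0.25×388 = 209.6100
Strategy III: R₀ = 0.57×0 + 0.35×118 + 0.27×43 = 52.9100
Highest R₀: strategy II with 209.6100.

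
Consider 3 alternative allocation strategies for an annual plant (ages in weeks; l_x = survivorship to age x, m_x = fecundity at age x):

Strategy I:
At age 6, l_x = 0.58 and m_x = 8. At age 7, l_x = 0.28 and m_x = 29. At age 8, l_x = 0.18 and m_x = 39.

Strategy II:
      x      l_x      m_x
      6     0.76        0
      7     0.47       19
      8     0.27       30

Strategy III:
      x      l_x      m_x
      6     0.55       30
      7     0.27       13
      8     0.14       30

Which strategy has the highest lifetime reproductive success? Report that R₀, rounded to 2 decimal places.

24.21

Strategy I: R₀ = 0.58×8 + 0.28×29 + 0.18×39 = 19.7800
Strategy II: R₀ = 0.76×0 + 0.47×19 + 0.27×30 = 17.0300
Strategy III: R₀ = 0.55×30 + 0.27×13 + 0.14×30 = 24.2100
Highest R₀: strategy III with 24.2100.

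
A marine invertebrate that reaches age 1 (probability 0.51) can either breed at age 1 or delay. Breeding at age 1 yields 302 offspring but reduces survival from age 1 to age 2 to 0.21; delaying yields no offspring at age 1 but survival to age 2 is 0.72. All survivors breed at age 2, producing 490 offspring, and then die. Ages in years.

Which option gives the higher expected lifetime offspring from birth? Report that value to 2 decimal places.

206.50

breed at age 1: R₀ = 0.51 × (302 + 0.21 × 490) = 0.51 × 404.9000 = 206.4990
delay to age 2: R₀ = 0.51 × (0.72 × 490) = 0.51 × 352.8000 = 179.9280
Higher: breed at age 1 (206.4990).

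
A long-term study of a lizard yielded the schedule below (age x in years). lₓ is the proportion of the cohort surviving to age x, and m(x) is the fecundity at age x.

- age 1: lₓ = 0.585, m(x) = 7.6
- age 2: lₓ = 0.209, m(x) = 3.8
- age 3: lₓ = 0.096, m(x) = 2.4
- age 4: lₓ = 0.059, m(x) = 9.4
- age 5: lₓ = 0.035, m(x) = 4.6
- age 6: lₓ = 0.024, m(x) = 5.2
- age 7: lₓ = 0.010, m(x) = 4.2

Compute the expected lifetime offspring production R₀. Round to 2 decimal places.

R₀ = Σ lₓ m(x):
  age 1: 0.585 × 7.6 = 4.4460
  age 2: 0.209 × 3.8 = 0.7942
  age 3: 0.096 × 2.4 = 0.2304
  age 4: 0.059 × 9.4 = 0.5546
  age 5: 0.035 × 4.6 = 0.1610
  age 6: 0.024 × 5.2 = 0.1248
  age 7: 0.010 × 4.2 = 0.0420
R₀ = 4.4460 + 0.7942 + 0.2304 + 0.5546 + 0.1610 + 0.1248 + 0.0420 = 6.3530

6.35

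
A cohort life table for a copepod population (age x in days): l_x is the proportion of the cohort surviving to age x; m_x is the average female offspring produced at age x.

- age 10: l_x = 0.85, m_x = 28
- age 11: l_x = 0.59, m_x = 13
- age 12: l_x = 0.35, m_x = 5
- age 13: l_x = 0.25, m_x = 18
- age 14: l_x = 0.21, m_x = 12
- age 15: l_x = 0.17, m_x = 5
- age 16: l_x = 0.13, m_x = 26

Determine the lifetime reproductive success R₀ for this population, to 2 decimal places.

44.47

R₀ = Σ l_x m_x:
  age 10: 0.85 × 28 = 23.8000
  age 11: 0.59 × 13 = 7.6700
  age 12: 0.35 × 5 = 1.7500
  age 13: 0.25 × 18 = 4.5000
  age 14: 0.21 × 12 = 2.5200
  age 15: 0.17 × 5 = 0.8500
  age 16: 0.13 × 26 = 3.3800
R₀ = 23.8000 + 7.6700 + 1.7500 + 4.5000 + 2.5200 + 0.8500 + 3.3800 = 44.4700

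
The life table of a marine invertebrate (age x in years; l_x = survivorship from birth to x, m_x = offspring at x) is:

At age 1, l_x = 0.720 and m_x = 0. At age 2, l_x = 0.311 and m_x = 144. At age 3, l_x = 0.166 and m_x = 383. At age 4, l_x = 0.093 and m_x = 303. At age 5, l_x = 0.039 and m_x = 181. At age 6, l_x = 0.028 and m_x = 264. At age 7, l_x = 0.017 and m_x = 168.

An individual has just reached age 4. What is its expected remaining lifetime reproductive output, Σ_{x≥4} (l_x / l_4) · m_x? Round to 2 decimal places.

l_4 = 0.093. Conditional survival from age 4 to x is l_x / l_4.
  x=4: (0.093/0.093) × 303 = 303.0000
  x=5: (0.039/0.093) × 181 = 75.9032
  x=6: (0.028/0.093) × 264 = 79.4839
  x=7: (0.017/0.093) × 168 = 30.7097
Sum = 303.0000 + 75.9032 + 79.4839 + 30.7097 = 489.0968

489.10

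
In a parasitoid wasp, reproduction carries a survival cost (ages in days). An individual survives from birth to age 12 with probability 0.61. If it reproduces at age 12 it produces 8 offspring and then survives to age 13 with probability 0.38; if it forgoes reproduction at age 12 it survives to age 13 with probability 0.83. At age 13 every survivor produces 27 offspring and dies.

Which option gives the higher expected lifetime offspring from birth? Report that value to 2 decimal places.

13.67

breed at age 12: R₀ = 0.61 × (8 + 0.38 × 27) = 0.61 × 18.2600 = 11.1386
delay to age 13: R₀ = 0.61 × (0.83 × 27) = 0.61 × 22.4100 = 13.6701
Higher: delay to age 13 (13.6701).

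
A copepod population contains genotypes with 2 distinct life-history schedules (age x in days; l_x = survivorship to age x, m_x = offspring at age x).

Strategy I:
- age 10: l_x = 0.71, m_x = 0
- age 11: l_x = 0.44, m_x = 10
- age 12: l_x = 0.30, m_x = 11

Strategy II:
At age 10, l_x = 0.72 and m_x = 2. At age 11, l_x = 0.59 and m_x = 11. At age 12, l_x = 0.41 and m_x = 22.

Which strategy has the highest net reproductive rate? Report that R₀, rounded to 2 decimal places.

Strategy I: R₀ = 0.71×0 + 0.44×10 + 0.30×11 = 7.7000
Strategy II: R₀ = 0.72×2 + 0.59×11 + 0.41×22 = 16.9500
Highest R₀: strategy II with 16.9500.

16.95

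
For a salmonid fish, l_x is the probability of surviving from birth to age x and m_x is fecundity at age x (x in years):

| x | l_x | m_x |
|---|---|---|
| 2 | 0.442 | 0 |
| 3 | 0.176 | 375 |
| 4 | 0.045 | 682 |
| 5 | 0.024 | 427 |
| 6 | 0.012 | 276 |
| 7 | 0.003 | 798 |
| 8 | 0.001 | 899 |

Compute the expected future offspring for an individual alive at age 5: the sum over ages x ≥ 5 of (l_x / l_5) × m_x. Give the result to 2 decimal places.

702.21

l_5 = 0.024. Conditional survival from age 5 to x is l_x / l_5.
  x=5: (0.024/0.024) × 427 = 427.0000
  x=6: (0.012/0.024) × 276 = 138.0000
  x=7: (0.003/0.024) × 798 = 99.7500
  x=8: (0.001/0.024) × 899 = 37.4583
Sum = 427.0000 + 138.0000 + 99.7500 + 37.4583 = 702.2083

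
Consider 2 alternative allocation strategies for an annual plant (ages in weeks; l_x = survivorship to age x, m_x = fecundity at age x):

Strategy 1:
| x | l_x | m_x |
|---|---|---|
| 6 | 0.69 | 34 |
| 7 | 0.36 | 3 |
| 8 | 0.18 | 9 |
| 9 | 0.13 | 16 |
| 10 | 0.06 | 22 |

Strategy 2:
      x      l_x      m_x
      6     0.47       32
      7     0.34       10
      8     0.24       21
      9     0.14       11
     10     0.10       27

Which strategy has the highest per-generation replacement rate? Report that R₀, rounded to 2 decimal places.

29.56

Strategy 1: R₀ = 0.69×34 + 0.36×3 + 0.18×9 + 0.13×16 + 0.06×22 = 29.5600
Strategy 2: R₀ = 0.47×32 + 0.34×10 + 0.24×21 + 0.14×11 + 0.10×27 = 27.7200
Highest R₀: strategy 1 with 29.5600.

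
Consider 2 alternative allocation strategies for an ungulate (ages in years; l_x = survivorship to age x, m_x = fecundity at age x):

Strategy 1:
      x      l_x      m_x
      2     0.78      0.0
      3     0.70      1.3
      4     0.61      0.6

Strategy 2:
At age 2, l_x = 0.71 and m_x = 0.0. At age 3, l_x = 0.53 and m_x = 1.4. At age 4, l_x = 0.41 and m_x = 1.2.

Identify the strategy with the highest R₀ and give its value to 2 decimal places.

1.28

Strategy 1: R₀ = 0.78×0.0 + 0.70×1.3 + 0.61×0.6 = 1.2760
Strategy 2: R₀ = 0.71×0.0 + 0.53×1.4 + 0.41×1.2 = 1.2340
Highest R₀: strategy 1 with 1.2760.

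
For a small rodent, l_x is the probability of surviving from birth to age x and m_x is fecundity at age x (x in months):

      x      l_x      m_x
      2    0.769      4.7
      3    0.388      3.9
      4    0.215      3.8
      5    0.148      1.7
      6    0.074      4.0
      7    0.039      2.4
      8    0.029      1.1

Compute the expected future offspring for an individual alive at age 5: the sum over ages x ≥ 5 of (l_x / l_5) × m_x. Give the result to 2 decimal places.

l_5 = 0.148. Conditional survival from age 5 to x is l_x / l_5.
  x=5: (0.148/0.148) × 1.7 = 1.7000
  x=6: (0.074/0.148) × 4.0 = 2.0000
  x=7: (0.039/0.148) × 2.4 = 0.6324
  x=8: (0.029/0.148) × 1.1 = 0.2155
Sum = 1.7000 + 2.0000 + 0.6324 + 0.2155 = 4.5480

4.55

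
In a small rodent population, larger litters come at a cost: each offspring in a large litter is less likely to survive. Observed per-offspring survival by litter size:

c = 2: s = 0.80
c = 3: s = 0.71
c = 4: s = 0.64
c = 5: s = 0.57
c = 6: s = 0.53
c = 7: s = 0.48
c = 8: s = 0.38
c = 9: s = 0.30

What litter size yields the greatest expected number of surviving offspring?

Expected surviving offspring = c × s(c):
  c=2: 2 × 0.80 = 1.600
  c=3: 3 × 0.71 = 2.130
  c=4: 4 × 0.64 = 2.560
  c=5: 5 × 0.57 = 2.850
  c=6: 6 × 0.53 = 3.180
  c=7: 7 × 0.48 = 3.360
  c=8: 8 × 0.38 = 3.040
  c=9: 9 × 0.30 = 2.700
Maximum at c = 7 (3.360 surviving offspring).

7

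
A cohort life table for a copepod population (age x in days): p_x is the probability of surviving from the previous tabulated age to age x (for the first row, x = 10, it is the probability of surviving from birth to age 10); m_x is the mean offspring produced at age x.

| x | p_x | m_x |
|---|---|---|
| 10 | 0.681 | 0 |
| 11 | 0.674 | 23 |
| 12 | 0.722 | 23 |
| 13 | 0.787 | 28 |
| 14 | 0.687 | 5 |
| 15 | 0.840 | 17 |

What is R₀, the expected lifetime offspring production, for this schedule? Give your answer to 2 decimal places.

Survivorship from birth: l_x = p_10·p_11·…·p_x.
  l_10 = 0.68100
  l_11 = 0.45899
  l_12 = 0.33139
  l_13 = 0.26081
  l_14 = 0.17917
  l_15 = 0.15051
R₀ = Σ l_x m_x:
  age 10: 0.68100 × 0 = 0.0000
  age 11: 0.45899 × 23 = 10.5568
  age 12: 0.33139 × 23 = 7.6220
  age 13: 0.26081 × 28 = 7.3027
  age 14: 0.17917 × 5 = 0.8959
  age 15: 0.15051 × 17 = 2.5587
R₀ = 0.0000 + 10.5568 + 7.6220 + 7.3027 + 0.8959 + 2.5587 = 28.9359

28.94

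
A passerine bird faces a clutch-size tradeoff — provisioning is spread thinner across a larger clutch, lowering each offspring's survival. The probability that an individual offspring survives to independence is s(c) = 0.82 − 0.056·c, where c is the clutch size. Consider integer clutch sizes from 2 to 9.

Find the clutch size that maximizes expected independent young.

Expected independent young = c × s(c):
  c=2: 2 × 0.708 = 1.416
  c=3: 3 × 0.652 = 1.956
  c=4: 4 × 0.596 = 2.384
  c=5: 5 × 0.540 = 2.700
  c=6: 6 × 0.484 = 2.904
  c=7: 7 × 0.428 = 2.996
  c=8: 8 × 0.372 = 2.976
  c=9: 9 × 0.316 = 2.844
Maximum at c = 7 (2.996 independent young).

7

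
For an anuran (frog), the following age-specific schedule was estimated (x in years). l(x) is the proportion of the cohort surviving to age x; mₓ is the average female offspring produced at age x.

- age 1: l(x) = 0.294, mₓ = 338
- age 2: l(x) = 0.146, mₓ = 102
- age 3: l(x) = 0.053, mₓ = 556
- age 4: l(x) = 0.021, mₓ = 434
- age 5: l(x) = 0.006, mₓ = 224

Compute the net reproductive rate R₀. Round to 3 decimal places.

R₀ = Σ l(x) mₓ:
  age 1: 0.294 × 338 = 99.3720
  age 2: 0.146 × 102 = 14.8920
  age 3: 0.053 × 556 = 29.4680
  age 4: 0.021 × 434 = 9.1140
  age 5: 0.006 × 224 = 1.3440
R₀ = 99.3720 + 14.8920 + 29.4680 + 9.1140 + 1.3440 = 154.1900

154.190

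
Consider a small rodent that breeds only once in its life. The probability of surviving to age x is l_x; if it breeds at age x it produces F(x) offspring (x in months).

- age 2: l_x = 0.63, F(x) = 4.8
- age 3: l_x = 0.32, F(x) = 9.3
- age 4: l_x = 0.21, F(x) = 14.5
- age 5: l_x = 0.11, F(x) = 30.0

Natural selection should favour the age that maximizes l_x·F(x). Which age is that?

5

Expected offspring if breeding at age x = l_x × F(x):
  age 2: 0.63 × 4.8 = 3.024
  age 3: 0.32 × 9.3 = 2.976
  age 4: 0.21 × 14.5 = 3.045
  age 5: 0.11 × 30.0 = 3.300
Maximum at age 5 (3.300).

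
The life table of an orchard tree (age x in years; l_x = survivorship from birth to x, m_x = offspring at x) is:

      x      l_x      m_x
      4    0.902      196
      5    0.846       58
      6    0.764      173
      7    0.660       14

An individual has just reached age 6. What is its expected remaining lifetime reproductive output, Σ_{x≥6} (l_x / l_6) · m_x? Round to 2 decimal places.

185.09

l_6 = 0.764. Conditional survival from age 6 to x is l_x / l_6.
  x=6: (0.764/0.764) × 173 = 173.0000
  x=7: (0.660/0.764) × 14 = 12.0942
Sum = 173.0000 + 12.0942 = 185.0942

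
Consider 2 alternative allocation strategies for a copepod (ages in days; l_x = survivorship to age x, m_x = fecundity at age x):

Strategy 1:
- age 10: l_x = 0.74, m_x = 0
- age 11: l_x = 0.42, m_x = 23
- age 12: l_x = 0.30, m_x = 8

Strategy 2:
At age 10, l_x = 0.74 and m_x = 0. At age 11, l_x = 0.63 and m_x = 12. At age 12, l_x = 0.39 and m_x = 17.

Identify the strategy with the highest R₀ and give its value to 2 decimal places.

Strategy 1: R₀ = 0.74×0 + 0.42×23 + 0.30×8 = 12.0600
Strategy 2: R₀ = 0.74×0 + 0.63×12 + 0.39×17 = 14.1900
Highest R₀: strategy 2 with 14.1900.

14.19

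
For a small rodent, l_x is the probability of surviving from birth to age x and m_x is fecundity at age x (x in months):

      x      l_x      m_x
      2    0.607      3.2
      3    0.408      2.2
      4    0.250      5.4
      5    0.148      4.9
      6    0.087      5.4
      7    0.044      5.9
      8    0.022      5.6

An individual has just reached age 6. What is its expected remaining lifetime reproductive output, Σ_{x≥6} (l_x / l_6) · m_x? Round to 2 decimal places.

9.80

l_6 = 0.087. Conditional survival from age 6 to x is l_x / l_6.
  x=6: (0.087/0.087) × 5.4 = 5.4000
  x=7: (0.044/0.087) × 5.9 = 2.9839
  x=8: (0.022/0.087) × 5.6 = 1.4161
Sum = 5.4000 + 2.9839 + 1.4161 = 9.8000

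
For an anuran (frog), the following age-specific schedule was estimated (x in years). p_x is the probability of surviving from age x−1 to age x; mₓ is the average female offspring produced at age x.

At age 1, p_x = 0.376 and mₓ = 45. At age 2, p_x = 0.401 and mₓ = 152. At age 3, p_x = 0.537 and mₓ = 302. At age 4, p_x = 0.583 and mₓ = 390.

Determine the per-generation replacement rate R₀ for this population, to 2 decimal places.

Survivorship from birth: l_x = p_1·p_2·…·p_x.
  l_1 = 0.37600
  l_2 = 0.15078
  l_3 = 0.08097
  l_4 = 0.04720
R₀ = Σ l_x mₓ:
  age 1: 0.37600 × 45 = 16.9200
  age 2: 0.15078 × 152 = 22.9186
  age 3: 0.08097 × 302 = 24.4529
  age 4: 0.04720 × 390 = 18.4080
R₀ = 16.9200 + 22.9186 + 24.4529 + 18.4080 = 82.6995

82.70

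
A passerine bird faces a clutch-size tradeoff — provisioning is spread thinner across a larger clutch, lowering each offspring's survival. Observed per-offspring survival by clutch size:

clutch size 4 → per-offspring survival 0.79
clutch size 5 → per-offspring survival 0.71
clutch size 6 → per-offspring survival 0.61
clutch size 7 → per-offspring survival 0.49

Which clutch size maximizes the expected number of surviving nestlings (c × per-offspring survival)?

Expected surviving nestlings = c × s(c):
  c=4: 4 × 0.79 = 3.160
  c=5: 5 × 0.71 = 3.550
  c=6: 6 × 0.61 = 3.660
  c=7: 7 × 0.49 = 3.430
Maximum at c = 6 (3.660 surviving nestlings).

6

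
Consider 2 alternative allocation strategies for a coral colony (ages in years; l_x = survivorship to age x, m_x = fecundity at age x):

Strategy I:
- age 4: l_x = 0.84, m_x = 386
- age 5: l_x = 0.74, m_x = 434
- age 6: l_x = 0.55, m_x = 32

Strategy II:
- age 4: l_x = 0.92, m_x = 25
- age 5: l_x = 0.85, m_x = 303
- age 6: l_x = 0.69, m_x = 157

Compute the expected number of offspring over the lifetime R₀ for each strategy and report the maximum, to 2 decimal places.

Strategy I: R₀ = 0.84×386 + 0.74×434 + 0.55×32 = 663.0000
Strategy II: R₀ = 0.92×25 + 0.85×303 + 0.69×157 = 388.8800
Highest R₀: strategy I with 663.0000.

663.00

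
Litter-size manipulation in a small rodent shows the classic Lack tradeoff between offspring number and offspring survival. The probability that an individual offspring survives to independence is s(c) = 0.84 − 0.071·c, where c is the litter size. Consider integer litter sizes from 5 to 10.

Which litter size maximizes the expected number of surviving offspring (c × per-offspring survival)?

Expected surviving offspring = c × s(c):
  c=5: 5 × 0.485 = 2.425
  c=6: 6 × 0.414 = 2.484
  c=7: 7 × 0.343 = 2.401
  c=8: 8 × 0.272 = 2.176
  c=9: 9 × 0.201 = 1.809
  c=10: 10 × 0.130 = 1.300
Maximum at c = 6 (2.484 surviving offspring).

6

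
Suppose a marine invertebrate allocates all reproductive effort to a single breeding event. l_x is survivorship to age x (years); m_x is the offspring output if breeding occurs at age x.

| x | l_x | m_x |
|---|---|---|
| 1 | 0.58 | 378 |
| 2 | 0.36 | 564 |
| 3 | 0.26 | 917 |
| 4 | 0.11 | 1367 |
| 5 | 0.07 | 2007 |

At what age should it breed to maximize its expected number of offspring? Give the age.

Expected offspring if breeding at age x = l_x × m_x:
  age 1: 0.58 × 378 = 219.240
  age 2: 0.36 × 564 = 203.040
  age 3: 0.26 × 917 = 238.420
  age 4: 0.11 × 1367 = 150.370
  age 5: 0.07 × 2007 = 140.490
Maximum at age 3 (238.420).

3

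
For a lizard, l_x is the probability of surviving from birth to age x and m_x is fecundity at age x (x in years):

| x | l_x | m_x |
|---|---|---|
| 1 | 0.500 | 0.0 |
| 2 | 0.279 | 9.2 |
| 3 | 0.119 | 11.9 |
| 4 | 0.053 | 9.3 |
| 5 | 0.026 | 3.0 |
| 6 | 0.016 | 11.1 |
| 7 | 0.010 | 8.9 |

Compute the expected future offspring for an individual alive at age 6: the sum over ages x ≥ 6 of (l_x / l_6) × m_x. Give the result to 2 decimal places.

l_6 = 0.016. Conditional survival from age 6 to x is l_x / l_6.
  x=6: (0.016/0.016) × 11.1 = 11.1000
  x=7: (0.010/0.016) × 8.9 = 5.5625
Sum = 11.1000 + 5.5625 = 16.6625

16.66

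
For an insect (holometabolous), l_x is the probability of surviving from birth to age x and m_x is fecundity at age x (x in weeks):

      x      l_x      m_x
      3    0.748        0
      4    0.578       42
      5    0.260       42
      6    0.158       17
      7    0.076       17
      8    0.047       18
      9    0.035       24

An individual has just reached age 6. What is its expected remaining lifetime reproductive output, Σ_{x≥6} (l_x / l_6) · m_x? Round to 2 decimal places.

35.85

l_6 = 0.158. Conditional survival from age 6 to x is l_x / l_6.
  x=6: (0.158/0.158) × 17 = 17.0000
  x=7: (0.076/0.158) × 17 = 8.1772
  x=8: (0.047/0.158) × 18 = 5.3544
  x=9: (0.035/0.158) × 24 = 5.3165
Sum = 17.0000 + 8.1772 + 5.3544 + 5.3165 = 35.8481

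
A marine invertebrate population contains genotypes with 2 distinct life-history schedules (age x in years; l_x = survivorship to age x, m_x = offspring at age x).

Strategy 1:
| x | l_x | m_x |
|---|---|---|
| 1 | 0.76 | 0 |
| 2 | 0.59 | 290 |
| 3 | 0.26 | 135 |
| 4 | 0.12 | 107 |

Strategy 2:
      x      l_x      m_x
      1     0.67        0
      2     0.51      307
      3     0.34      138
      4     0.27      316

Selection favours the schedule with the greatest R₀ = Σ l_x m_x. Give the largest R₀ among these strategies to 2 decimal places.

Strategy 1: R₀ = 0.76×0 + 0.59×290 + 0.26×135 + 0.12×107 = 219.0400
Strategy 2: R₀ = 0.67×0 + 0.51×307 + 0.34×138 + 0.27×316 = 288.8100
Highest R₀: strategy 2 with 288.8100.

288.81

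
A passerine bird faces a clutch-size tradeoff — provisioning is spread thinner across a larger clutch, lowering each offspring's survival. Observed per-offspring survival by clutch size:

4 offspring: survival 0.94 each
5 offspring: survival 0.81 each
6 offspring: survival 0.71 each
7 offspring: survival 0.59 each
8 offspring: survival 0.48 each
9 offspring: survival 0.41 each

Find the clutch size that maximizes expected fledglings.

Expected fledglings = c × s(c):
  c=4: 4 × 0.94 = 3.760
  c=5: 5 × 0.81 = 4.050
  c=6: 6 × 0.71 = 4.260
  c=7: 7 × 0.59 = 4.130
  c=8: 8 × 0.48 = 3.840
  c=9: 9 × 0.41 = 3.690
Maximum at c = 6 (4.260 fledglings).

6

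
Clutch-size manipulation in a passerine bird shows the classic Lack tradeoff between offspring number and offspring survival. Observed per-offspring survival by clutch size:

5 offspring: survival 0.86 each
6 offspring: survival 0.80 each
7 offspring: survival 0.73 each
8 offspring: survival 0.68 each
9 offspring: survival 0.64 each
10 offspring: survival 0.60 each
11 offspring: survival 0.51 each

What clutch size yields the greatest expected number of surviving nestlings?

Expected surviving nestlings = c × s(c):
  c=5: 5 × 0.86 = 4.300
  c=6: 6 × 0.80 = 4.800
  c=7: 7 × 0.73 = 5.110
  c=8: 8 × 0.68 = 5.440
  c=9: 9 × 0.64 = 5.760
  c=10: 10 × 0.60 = 6.000
  c=11: 11 × 0.51 = 5.610
Maximum at c = 10 (6.000 surviving nestlings).

10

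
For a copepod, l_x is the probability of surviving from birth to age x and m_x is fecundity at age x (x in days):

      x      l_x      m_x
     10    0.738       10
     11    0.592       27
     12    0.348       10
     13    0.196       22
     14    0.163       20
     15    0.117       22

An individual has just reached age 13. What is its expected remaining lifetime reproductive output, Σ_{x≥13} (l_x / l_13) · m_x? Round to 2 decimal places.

51.77

l_13 = 0.196. Conditional survival from age 13 to x is l_x / l_13.
  x=13: (0.196/0.196) × 22 = 22.0000
  x=14: (0.163/0.196) × 20 = 16.6327
  x=15: (0.117/0.196) × 22 = 13.1327
Sum = 22.0000 + 16.6327 + 13.1327 = 51.7653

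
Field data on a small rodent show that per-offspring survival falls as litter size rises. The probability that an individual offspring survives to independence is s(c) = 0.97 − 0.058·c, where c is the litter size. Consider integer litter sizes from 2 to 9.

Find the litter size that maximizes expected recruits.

Expected recruits = c × s(c):
  c=2: 2 × 0.854 = 1.708
  c=3: 3 × 0.796 = 2.388
  c=4: 4 × 0.738 = 2.952
  c=5: 5 × 0.680 = 3.400
  c=6: 6 × 0.622 = 3.732
  c=7: 7 × 0.564 = 3.948
  c=8: 8 × 0.506 = 4.048
  c=9: 9 × 0.448 = 4.032
Maximum at c = 8 (4.048 recruits).

8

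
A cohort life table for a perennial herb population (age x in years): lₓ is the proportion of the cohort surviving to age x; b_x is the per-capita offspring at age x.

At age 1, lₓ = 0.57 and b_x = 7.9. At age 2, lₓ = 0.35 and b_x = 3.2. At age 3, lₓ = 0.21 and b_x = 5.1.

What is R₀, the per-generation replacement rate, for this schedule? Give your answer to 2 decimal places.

R₀ = Σ lₓ b_x:
  age 1: 0.57 × 7.9 = 4.5030
  age 2: 0.35 × 3.2 = 1.1200
  age 3: 0.21 × 5.1 = 1.0710
R₀ = 4.5030 + 1.1200 + 1.0710 = 6.6940

6.69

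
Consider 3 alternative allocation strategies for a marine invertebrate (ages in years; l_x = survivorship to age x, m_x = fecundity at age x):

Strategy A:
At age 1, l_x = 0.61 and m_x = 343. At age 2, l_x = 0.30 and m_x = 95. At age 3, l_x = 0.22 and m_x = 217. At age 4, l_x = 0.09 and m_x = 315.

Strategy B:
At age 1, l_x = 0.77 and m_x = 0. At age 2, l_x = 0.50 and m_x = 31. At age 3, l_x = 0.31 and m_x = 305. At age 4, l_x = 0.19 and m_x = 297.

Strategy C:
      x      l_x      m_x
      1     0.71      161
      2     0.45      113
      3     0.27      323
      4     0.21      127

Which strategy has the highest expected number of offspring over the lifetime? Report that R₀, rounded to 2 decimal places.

Strategy A: R₀ = 0.61×343 + 0.30×95 + 0.22×217 + 0.09×315 = 313.8200
Strategy B: R₀ = 0.77×0 + 0.50×31 + 0.31×305 + 0.19×297 = 166.4800
Strategy C: R₀ = 0.71×161 + 0.45×113 + 0.27×323 + 0.21×127 = 279.0400
Highest R₀: strategy A with 313.8200.

313.82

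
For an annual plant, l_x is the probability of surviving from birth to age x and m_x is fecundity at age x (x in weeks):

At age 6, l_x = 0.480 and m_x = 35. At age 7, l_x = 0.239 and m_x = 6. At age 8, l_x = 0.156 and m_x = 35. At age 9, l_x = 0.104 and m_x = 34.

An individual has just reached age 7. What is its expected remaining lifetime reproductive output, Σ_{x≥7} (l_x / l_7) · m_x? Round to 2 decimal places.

l_7 = 0.239. Conditional survival from age 7 to x is l_x / l_7.
  x=7: (0.239/0.239) × 6 = 6.0000
  x=8: (0.156/0.239) × 35 = 22.8452
  x=9: (0.104/0.239) × 34 = 14.7950
Sum = 6.0000 + 22.8452 + 14.7950 = 43.6402

43.64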